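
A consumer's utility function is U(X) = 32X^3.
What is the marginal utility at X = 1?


MU = dU/dX = 32*3*X^(3-1)
MU = 96*X^2
At X = 1:
MU = 96 * 1^2
MU = 96 * 1 = 96

96


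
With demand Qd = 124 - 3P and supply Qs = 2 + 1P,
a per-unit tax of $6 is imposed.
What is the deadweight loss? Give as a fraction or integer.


Pre-tax equilibrium quantity: Q* = 65/2
Post-tax equilibrium quantity: Q_tax = 28
Reduction in quantity: Q* - Q_tax = 9/2
DWL = (1/2) * tax * (Q* - Q_tax)
DWL = (1/2) * 6 * 9/2 = 27/2

27/2


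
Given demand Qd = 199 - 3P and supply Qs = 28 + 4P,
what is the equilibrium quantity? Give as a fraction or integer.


First find equilibrium price:
199 - 3P = 28 + 4P
P* = 171/7 = 171/7
Then substitute into demand:
Q* = 199 - 3 * 171/7 = 880/7

880/7


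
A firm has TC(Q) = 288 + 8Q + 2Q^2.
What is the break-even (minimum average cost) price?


AC(Q) = 288/Q + 8 + 2Q
To minimize: dAC/dQ = -288/Q^2 + 2 = 0
Q^2 = 288/2 = 144
Q* = 12
Min AC = 288/12 + 8 + 2*12
Min AC = 24 + 8 + 24 = 56

56


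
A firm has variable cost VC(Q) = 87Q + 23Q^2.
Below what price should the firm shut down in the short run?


AVC(Q) = VC(Q)/Q = 87 + 23Q
AVC is increasing in Q, so minimum AVC is at Q -> 0+.
Min AVC = 87
The firm should shut down if P < 87.

87


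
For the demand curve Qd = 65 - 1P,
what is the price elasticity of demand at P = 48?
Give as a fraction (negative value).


dQ/dP = -1
At P = 48: Q = 65 - 1*48 = 17
E = (dQ/dP)(P/Q) = (-1)(48/17) = -48/17

-48/17


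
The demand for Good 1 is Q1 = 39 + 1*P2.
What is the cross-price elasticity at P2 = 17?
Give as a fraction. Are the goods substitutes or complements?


dQ1/dP2 = 1
At P2 = 17: Q1 = 39 + 1*17 = 56
Exy = (dQ1/dP2)(P2/Q1) = 1 * 17 / 56 = 17/56
Since Exy > 0, the goods are substitutes.

17/56 (substitutes)


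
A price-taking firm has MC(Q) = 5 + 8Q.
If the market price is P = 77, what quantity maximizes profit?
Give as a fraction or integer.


In perfect competition, profit is maximized where P = MC.
77 = 5 + 8Q
72 = 8Q
Q* = 72/8 = 9

9


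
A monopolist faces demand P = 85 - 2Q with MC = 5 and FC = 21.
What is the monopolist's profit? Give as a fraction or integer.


MR = MC: 85 - 4Q = 5
Q* = 20
P* = 85 - 2*20 = 45
Profit = (P* - MC)*Q* - FC
= (45 - 5)*20 - 21
= 40*20 - 21
= 800 - 21 = 779

779


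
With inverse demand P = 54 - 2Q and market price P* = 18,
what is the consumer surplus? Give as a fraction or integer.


Maximum willingness to pay (at Q=0): P_max = 54
Quantity demanded at P* = 18:
Q* = (54 - 18)/2 = 18
CS = (1/2) * Q* * (P_max - P*)
CS = (1/2) * 18 * (54 - 18)
CS = (1/2) * 18 * 36 = 324

324


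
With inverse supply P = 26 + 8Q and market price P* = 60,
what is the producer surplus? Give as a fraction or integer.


Minimum supply price (at Q=0): P_min = 26
Quantity supplied at P* = 60:
Q* = (60 - 26)/8 = 17/4
PS = (1/2) * Q* * (P* - P_min)
PS = (1/2) * 17/4 * (60 - 26)
PS = (1/2) * 17/4 * 34 = 289/4

289/4


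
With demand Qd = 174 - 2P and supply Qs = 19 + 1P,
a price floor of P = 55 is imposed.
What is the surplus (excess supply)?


At P = 55:
Qd = 174 - 2*55 = 64
Qs = 19 + 1*55 = 74
Surplus = Qs - Qd = 74 - 64 = 10

10


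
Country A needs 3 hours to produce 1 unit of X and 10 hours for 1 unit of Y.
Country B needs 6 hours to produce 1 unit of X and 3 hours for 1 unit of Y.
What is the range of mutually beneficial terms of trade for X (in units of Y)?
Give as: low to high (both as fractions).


Opportunity cost of X for Country A = hours_X / hours_Y = 3/10 = 3/10 units of Y
Opportunity cost of X for Country B = hours_X / hours_Y = 6/3 = 2 units of Y
Terms of trade must be between the two opportunity costs.
Range: 3/10 to 2

3/10 to 2


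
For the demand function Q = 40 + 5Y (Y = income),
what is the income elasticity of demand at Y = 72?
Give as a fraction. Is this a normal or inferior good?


dQ/dY = 5
At Y = 72: Q = 40 + 5*72 = 400
Ey = (dQ/dY)(Y/Q) = 5 * 72 / 400 = 9/10
Since Ey > 0, this is a normal good.

9/10 (normal good)


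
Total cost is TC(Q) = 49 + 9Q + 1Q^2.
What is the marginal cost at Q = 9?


MC = dTC/dQ = 9 + 2*1*Q
At Q = 9:
MC = 9 + 2*9
MC = 9 + 18 = 27

27


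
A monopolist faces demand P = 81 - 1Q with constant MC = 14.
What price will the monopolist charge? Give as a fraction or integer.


MR = 81 - 2Q
Set MR = MC: 81 - 2Q = 14
Q* = 67/2
Substitute into demand:
P* = 81 - 1*67/2 = 95/2

95/2


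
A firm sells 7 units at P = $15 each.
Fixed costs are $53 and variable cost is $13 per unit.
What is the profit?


Total Revenue = P * Q = 15 * 7 = $105
Total Cost = FC + VC*Q = 53 + 13*7 = $144
Profit = TR - TC = 105 - 144 = $-39

$-39


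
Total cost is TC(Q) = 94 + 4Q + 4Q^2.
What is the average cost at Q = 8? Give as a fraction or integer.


TC(8) = 94 + 4*8 + 4*8^2
TC(8) = 94 + 32 + 256 = 382
AC = TC/Q = 382/8 = 191/4

191/4


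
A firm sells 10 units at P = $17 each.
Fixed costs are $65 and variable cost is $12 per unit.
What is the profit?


Total Revenue = P * Q = 17 * 10 = $170
Total Cost = FC + VC*Q = 65 + 12*10 = $185
Profit = TR - TC = 170 - 185 = $-15

$-15


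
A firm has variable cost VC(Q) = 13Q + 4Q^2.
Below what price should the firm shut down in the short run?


AVC(Q) = VC(Q)/Q = 13 + 4Q
AVC is increasing in Q, so minimum AVC is at Q -> 0+.
Min AVC = 13
The firm should shut down if P < 13.

13


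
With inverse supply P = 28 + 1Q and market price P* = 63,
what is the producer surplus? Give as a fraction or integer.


Minimum supply price (at Q=0): P_min = 28
Quantity supplied at P* = 63:
Q* = (63 - 28)/1 = 35
PS = (1/2) * Q* * (P* - P_min)
PS = (1/2) * 35 * (63 - 28)
PS = (1/2) * 35 * 35 = 1225/2

1225/2


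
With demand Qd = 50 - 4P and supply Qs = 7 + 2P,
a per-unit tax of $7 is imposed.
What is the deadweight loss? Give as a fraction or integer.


Pre-tax equilibrium quantity: Q* = 64/3
Post-tax equilibrium quantity: Q_tax = 12
Reduction in quantity: Q* - Q_tax = 28/3
DWL = (1/2) * tax * (Q* - Q_tax)
DWL = (1/2) * 7 * 28/3 = 98/3

98/3


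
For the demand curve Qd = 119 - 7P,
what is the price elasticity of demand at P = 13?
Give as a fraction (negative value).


dQ/dP = -7
At P = 13: Q = 119 - 7*13 = 28
E = (dQ/dP)(P/Q) = (-7)(13/28) = -13/4

-13/4


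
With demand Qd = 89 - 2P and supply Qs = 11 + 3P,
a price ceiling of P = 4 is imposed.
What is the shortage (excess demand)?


At P = 4:
Qd = 89 - 2*4 = 81
Qs = 11 + 3*4 = 23
Shortage = Qd - Qs = 81 - 23 = 58

58


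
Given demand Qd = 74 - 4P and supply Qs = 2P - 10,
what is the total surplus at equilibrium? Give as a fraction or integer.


Find equilibrium: 74 - 4P = 2P - 10
74 + 10 = 6P
P* = 84/6 = 14
Q* = 2*14 - 10 = 18
Inverse demand: P = 37/2 - Q/4, so P_max = 37/2
Inverse supply: P = 5 + Q/2, so P_min = 5
CS = (1/2) * 18 * (37/2 - 14) = 81/2
PS = (1/2) * 18 * (14 - 5) = 81
TS = CS + PS = 81/2 + 81 = 243/2

243/2


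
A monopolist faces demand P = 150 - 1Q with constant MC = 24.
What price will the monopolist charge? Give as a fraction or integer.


MR = 150 - 2Q
Set MR = MC: 150 - 2Q = 24
Q* = 63
Substitute into demand:
P* = 150 - 1*63 = 87

87


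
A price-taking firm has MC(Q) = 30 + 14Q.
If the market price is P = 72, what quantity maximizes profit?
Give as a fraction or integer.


In perfect competition, profit is maximized where P = MC.
72 = 30 + 14Q
42 = 14Q
Q* = 42/14 = 3

3


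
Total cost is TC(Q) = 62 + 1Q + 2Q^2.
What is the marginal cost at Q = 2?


MC = dTC/dQ = 1 + 2*2*Q
At Q = 2:
MC = 1 + 4*2
MC = 1 + 8 = 9

9


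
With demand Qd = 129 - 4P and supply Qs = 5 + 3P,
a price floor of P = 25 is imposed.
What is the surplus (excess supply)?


At P = 25:
Qd = 129 - 4*25 = 29
Qs = 5 + 3*25 = 80
Surplus = Qs - Qd = 80 - 29 = 51

51


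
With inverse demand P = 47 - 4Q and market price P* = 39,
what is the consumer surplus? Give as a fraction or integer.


Maximum willingness to pay (at Q=0): P_max = 47
Quantity demanded at P* = 39:
Q* = (47 - 39)/4 = 2
CS = (1/2) * Q* * (P_max - P*)
CS = (1/2) * 2 * (47 - 39)
CS = (1/2) * 2 * 8 = 8

8


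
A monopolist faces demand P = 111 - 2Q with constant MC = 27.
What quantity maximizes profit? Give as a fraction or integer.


TR = P*Q = (111 - 2Q)Q = 111Q - 2Q^2
MR = dTR/dQ = 111 - 4Q
Set MR = MC:
111 - 4Q = 27
84 = 4Q
Q* = 84/4 = 21

21


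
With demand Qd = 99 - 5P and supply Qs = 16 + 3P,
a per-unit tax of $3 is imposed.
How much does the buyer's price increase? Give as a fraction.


With a per-unit tax, the buyer's price increase depends on relative slopes.
Supply slope: d = 3, Demand slope: b = 5
Buyer's price increase = d * tax / (b + d)
= 3 * 3 / (5 + 3)
= 9 / 8 = 9/8

9/8


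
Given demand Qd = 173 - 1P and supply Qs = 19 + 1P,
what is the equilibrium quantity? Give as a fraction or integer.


First find equilibrium price:
173 - 1P = 19 + 1P
P* = 154/2 = 77
Then substitute into demand:
Q* = 173 - 1 * 77 = 96

96


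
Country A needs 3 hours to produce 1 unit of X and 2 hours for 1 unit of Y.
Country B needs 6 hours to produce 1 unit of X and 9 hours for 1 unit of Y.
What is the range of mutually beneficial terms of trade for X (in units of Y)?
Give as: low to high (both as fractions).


Opportunity cost of X for Country A = hours_X / hours_Y = 3/2 = 3/2 units of Y
Opportunity cost of X for Country B = hours_X / hours_Y = 6/9 = 2/3 units of Y
Terms of trade must be between the two opportunity costs.
Range: 2/3 to 3/2

2/3 to 3/2


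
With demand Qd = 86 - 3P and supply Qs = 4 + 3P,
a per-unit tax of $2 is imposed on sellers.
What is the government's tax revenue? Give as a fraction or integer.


With tax on sellers, new supply: Qs' = 4 + 3(P - 2)
= 3P - 2
New equilibrium quantity:
Q_new = 42
Tax revenue = tax * Q_new = 2 * 42 = 84

84


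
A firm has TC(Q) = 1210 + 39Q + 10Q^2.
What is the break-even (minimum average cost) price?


AC(Q) = 1210/Q + 39 + 10Q
To minimize: dAC/dQ = -1210/Q^2 + 10 = 0
Q^2 = 1210/10 = 121
Q* = 11
Min AC = 1210/11 + 39 + 10*11
Min AC = 110 + 39 + 110 = 259

259


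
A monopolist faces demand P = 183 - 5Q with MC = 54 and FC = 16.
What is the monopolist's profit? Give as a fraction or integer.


MR = MC: 183 - 10Q = 54
Q* = 129/10
P* = 183 - 5*129/10 = 237/2
Profit = (P* - MC)*Q* - FC
= (237/2 - 54)*129/10 - 16
= 129/2*129/10 - 16
= 16641/20 - 16 = 16321/20

16321/20


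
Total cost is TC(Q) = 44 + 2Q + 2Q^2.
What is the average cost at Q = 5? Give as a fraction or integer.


TC(5) = 44 + 2*5 + 2*5^2
TC(5) = 44 + 10 + 50 = 104
AC = TC/Q = 104/5 = 104/5

104/5


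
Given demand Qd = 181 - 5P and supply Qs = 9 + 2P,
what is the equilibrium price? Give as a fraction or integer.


At equilibrium, Qd = Qs.
181 - 5P = 9 + 2P
181 - 9 = 5P + 2P
172 = 7P
P* = 172/7 = 172/7

172/7


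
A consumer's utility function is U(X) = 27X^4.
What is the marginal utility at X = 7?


MU = dU/dX = 27*4*X^(4-1)
MU = 108*X^3
At X = 7:
MU = 108 * 7^3
MU = 108 * 343 = 37044

37044


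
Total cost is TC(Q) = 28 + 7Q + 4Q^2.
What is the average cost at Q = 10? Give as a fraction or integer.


TC(10) = 28 + 7*10 + 4*10^2
TC(10) = 28 + 70 + 400 = 498
AC = TC/Q = 498/10 = 249/5

249/5


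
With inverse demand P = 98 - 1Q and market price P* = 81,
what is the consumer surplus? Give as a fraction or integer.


Maximum willingness to pay (at Q=0): P_max = 98
Quantity demanded at P* = 81:
Q* = (98 - 81)/1 = 17
CS = (1/2) * Q* * (P_max - P*)
CS = (1/2) * 17 * (98 - 81)
CS = (1/2) * 17 * 17 = 289/2

289/2


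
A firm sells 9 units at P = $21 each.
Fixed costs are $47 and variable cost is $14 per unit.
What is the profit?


Total Revenue = P * Q = 21 * 9 = $189
Total Cost = FC + VC*Q = 47 + 14*9 = $173
Profit = TR - TC = 189 - 173 = $16

$16


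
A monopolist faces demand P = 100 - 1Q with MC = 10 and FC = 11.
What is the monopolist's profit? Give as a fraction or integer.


MR = MC: 100 - 2Q = 10
Q* = 45
P* = 100 - 1*45 = 55
Profit = (P* - MC)*Q* - FC
= (55 - 10)*45 - 11
= 45*45 - 11
= 2025 - 11 = 2014

2014


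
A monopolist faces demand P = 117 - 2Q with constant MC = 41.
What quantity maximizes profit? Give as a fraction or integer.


TR = P*Q = (117 - 2Q)Q = 117Q - 2Q^2
MR = dTR/dQ = 117 - 4Q
Set MR = MC:
117 - 4Q = 41
76 = 4Q
Q* = 76/4 = 19

19


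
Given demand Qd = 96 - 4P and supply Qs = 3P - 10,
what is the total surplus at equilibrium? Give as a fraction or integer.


Find equilibrium: 96 - 4P = 3P - 10
96 + 10 = 7P
P* = 106/7 = 106/7
Q* = 3*106/7 - 10 = 248/7
Inverse demand: P = 24 - Q/4, so P_max = 24
Inverse supply: P = 10/3 + Q/3, so P_min = 10/3
CS = (1/2) * 248/7 * (24 - 106/7) = 7688/49
PS = (1/2) * 248/7 * (106/7 - 10/3) = 30752/147
TS = CS + PS = 7688/49 + 30752/147 = 7688/21

7688/21


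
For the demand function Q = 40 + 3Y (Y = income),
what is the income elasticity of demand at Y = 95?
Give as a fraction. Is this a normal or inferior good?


dQ/dY = 3
At Y = 95: Q = 40 + 3*95 = 325
Ey = (dQ/dY)(Y/Q) = 3 * 95 / 325 = 57/65
Since Ey > 0, this is a normal good.

57/65 (normal good)


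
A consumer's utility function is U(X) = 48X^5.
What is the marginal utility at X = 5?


MU = dU/dX = 48*5*X^(5-1)
MU = 240*X^4
At X = 5:
MU = 240 * 5^4
MU = 240 * 625 = 150000

150000


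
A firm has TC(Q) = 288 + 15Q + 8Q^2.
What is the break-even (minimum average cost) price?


AC(Q) = 288/Q + 15 + 8Q
To minimize: dAC/dQ = -288/Q^2 + 8 = 0
Q^2 = 288/8 = 36
Q* = 6
Min AC = 288/6 + 15 + 8*6
Min AC = 48 + 15 + 48 = 111

111


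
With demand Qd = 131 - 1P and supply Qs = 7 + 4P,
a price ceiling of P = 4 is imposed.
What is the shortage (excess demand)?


At P = 4:
Qd = 131 - 1*4 = 127
Qs = 7 + 4*4 = 23
Shortage = Qd - Qs = 127 - 23 = 104

104


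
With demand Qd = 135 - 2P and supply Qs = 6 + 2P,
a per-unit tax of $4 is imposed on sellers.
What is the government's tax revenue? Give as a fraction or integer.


With tax on sellers, new supply: Qs' = 6 + 2(P - 4)
= 2P - 2
New equilibrium quantity:
Q_new = 133/2
Tax revenue = tax * Q_new = 4 * 133/2 = 266

266


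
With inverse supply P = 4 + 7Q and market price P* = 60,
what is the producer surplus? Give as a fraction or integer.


Minimum supply price (at Q=0): P_min = 4
Quantity supplied at P* = 60:
Q* = (60 - 4)/7 = 8
PS = (1/2) * Q* * (P* - P_min)
PS = (1/2) * 8 * (60 - 4)
PS = (1/2) * 8 * 56 = 224

224


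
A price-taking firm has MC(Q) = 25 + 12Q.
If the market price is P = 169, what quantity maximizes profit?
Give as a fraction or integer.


In perfect competition, profit is maximized where P = MC.
169 = 25 + 12Q
144 = 12Q
Q* = 144/12 = 12

12


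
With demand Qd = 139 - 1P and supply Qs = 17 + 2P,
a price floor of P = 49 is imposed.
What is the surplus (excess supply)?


At P = 49:
Qd = 139 - 1*49 = 90
Qs = 17 + 2*49 = 115
Surplus = Qs - Qd = 115 - 90 = 25

25


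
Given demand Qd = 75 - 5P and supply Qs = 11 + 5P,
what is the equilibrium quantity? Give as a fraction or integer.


First find equilibrium price:
75 - 5P = 11 + 5P
P* = 64/10 = 32/5
Then substitute into demand:
Q* = 75 - 5 * 32/5 = 43

43


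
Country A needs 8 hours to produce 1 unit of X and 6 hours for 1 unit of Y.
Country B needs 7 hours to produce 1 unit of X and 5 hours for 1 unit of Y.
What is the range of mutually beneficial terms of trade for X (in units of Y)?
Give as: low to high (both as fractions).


Opportunity cost of X for Country A = hours_X / hours_Y = 8/6 = 4/3 units of Y
Opportunity cost of X for Country B = hours_X / hours_Y = 7/5 = 7/5 units of Y
Terms of trade must be between the two opportunity costs.
Range: 4/3 to 7/5

4/3 to 7/5


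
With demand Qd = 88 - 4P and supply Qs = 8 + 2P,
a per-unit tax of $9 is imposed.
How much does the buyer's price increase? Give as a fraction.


With a per-unit tax, the buyer's price increase depends on relative slopes.
Supply slope: d = 2, Demand slope: b = 4
Buyer's price increase = d * tax / (b + d)
= 2 * 9 / (4 + 2)
= 18 / 6 = 3

3


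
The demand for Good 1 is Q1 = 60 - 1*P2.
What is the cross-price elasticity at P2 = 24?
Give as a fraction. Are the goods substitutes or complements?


dQ1/dP2 = -1
At P2 = 24: Q1 = 60 - 1*24 = 36
Exy = (dQ1/dP2)(P2/Q1) = -1 * 24 / 36 = -2/3
Since Exy < 0, the goods are complements.

-2/3 (complements)


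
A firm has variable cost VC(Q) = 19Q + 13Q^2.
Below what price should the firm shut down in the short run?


AVC(Q) = VC(Q)/Q = 19 + 13Q
AVC is increasing in Q, so minimum AVC is at Q -> 0+.
Min AVC = 19
The firm should shut down if P < 19.

19


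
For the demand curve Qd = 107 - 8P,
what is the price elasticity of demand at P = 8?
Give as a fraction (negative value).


dQ/dP = -8
At P = 8: Q = 107 - 8*8 = 43
E = (dQ/dP)(P/Q) = (-8)(8/43) = -64/43

-64/43


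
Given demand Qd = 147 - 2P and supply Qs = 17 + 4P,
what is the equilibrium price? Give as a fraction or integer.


At equilibrium, Qd = Qs.
147 - 2P = 17 + 4P
147 - 17 = 2P + 4P
130 = 6P
P* = 130/6 = 65/3

65/3


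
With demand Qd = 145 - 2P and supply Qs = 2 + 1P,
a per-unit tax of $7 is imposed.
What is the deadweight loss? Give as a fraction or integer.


Pre-tax equilibrium quantity: Q* = 149/3
Post-tax equilibrium quantity: Q_tax = 45
Reduction in quantity: Q* - Q_tax = 14/3
DWL = (1/2) * tax * (Q* - Q_tax)
DWL = (1/2) * 7 * 14/3 = 49/3

49/3


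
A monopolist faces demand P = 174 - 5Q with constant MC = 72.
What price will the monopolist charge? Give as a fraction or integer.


MR = 174 - 10Q
Set MR = MC: 174 - 10Q = 72
Q* = 51/5
Substitute into demand:
P* = 174 - 5*51/5 = 123

123


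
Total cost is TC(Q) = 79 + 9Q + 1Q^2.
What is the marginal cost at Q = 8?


MC = dTC/dQ = 9 + 2*1*Q
At Q = 8:
MC = 9 + 2*8
MC = 9 + 16 = 25

25


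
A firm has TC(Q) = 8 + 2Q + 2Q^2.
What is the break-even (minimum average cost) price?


AC(Q) = 8/Q + 2 + 2Q
To minimize: dAC/dQ = -8/Q^2 + 2 = 0
Q^2 = 8/2 = 4
Q* = 2
Min AC = 8/2 + 2 + 2*2
Min AC = 4 + 2 + 4 = 10

10


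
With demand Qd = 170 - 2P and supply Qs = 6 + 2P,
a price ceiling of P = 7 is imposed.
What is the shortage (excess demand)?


At P = 7:
Qd = 170 - 2*7 = 156
Qs = 6 + 2*7 = 20
Shortage = Qd - Qs = 156 - 20 = 136

136


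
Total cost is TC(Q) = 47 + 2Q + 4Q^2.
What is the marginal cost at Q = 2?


MC = dTC/dQ = 2 + 2*4*Q
At Q = 2:
MC = 2 + 8*2
MC = 2 + 16 = 18

18


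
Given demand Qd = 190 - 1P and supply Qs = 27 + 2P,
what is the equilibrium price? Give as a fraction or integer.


At equilibrium, Qd = Qs.
190 - 1P = 27 + 2P
190 - 27 = 1P + 2P
163 = 3P
P* = 163/3 = 163/3

163/3


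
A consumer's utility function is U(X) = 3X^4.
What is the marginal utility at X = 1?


MU = dU/dX = 3*4*X^(4-1)
MU = 12*X^3
At X = 1:
MU = 12 * 1^3
MU = 12 * 1 = 12

12


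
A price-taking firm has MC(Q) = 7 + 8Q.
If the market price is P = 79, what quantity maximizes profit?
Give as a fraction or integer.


In perfect competition, profit is maximized where P = MC.
79 = 7 + 8Q
72 = 8Q
Q* = 72/8 = 9

9


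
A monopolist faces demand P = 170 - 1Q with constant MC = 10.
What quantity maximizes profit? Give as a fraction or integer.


TR = P*Q = (170 - 1Q)Q = 170Q - 1Q^2
MR = dTR/dQ = 170 - 2Q
Set MR = MC:
170 - 2Q = 10
160 = 2Q
Q* = 160/2 = 80

80


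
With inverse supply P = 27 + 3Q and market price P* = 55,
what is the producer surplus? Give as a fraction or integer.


Minimum supply price (at Q=0): P_min = 27
Quantity supplied at P* = 55:
Q* = (55 - 27)/3 = 28/3
PS = (1/2) * Q* * (P* - P_min)
PS = (1/2) * 28/3 * (55 - 27)
PS = (1/2) * 28/3 * 28 = 392/3

392/3


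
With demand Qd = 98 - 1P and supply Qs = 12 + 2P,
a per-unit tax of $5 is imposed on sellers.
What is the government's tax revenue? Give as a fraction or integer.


With tax on sellers, new supply: Qs' = 12 + 2(P - 5)
= 2 + 2P
New equilibrium quantity:
Q_new = 66
Tax revenue = tax * Q_new = 5 * 66 = 330

330


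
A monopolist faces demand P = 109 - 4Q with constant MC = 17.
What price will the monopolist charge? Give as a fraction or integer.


MR = 109 - 8Q
Set MR = MC: 109 - 8Q = 17
Q* = 23/2
Substitute into demand:
P* = 109 - 4*23/2 = 63

63


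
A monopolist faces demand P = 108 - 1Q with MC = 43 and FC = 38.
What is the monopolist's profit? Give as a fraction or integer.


MR = MC: 108 - 2Q = 43
Q* = 65/2
P* = 108 - 1*65/2 = 151/2
Profit = (P* - MC)*Q* - FC
= (151/2 - 43)*65/2 - 38
= 65/2*65/2 - 38
= 4225/4 - 38 = 4073/4

4073/4


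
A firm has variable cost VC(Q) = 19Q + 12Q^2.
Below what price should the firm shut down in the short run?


AVC(Q) = VC(Q)/Q = 19 + 12Q
AVC is increasing in Q, so minimum AVC is at Q -> 0+.
Min AVC = 19
The firm should shut down if P < 19.

19


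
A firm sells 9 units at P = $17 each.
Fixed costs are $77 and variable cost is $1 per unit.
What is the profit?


Total Revenue = P * Q = 17 * 9 = $153
Total Cost = FC + VC*Q = 77 + 1*9 = $86
Profit = TR - TC = 153 - 86 = $67

$67


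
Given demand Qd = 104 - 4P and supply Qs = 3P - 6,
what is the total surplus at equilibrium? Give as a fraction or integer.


Find equilibrium: 104 - 4P = 3P - 6
104 + 6 = 7P
P* = 110/7 = 110/7
Q* = 3*110/7 - 6 = 288/7
Inverse demand: P = 26 - Q/4, so P_max = 26
Inverse supply: P = 2 + Q/3, so P_min = 2
CS = (1/2) * 288/7 * (26 - 110/7) = 10368/49
PS = (1/2) * 288/7 * (110/7 - 2) = 13824/49
TS = CS + PS = 10368/49 + 13824/49 = 3456/7

3456/7


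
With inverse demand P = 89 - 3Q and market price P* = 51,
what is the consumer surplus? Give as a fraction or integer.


Maximum willingness to pay (at Q=0): P_max = 89
Quantity demanded at P* = 51:
Q* = (89 - 51)/3 = 38/3
CS = (1/2) * Q* * (P_max - P*)
CS = (1/2) * 38/3 * (89 - 51)
CS = (1/2) * 38/3 * 38 = 722/3

722/3


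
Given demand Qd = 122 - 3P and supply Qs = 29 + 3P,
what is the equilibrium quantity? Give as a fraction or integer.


First find equilibrium price:
122 - 3P = 29 + 3P
P* = 93/6 = 31/2
Then substitute into demand:
Q* = 122 - 3 * 31/2 = 151/2

151/2


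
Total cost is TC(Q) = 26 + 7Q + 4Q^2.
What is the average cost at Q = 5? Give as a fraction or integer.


TC(5) = 26 + 7*5 + 4*5^2
TC(5) = 26 + 35 + 100 = 161
AC = TC/Q = 161/5 = 161/5

161/5


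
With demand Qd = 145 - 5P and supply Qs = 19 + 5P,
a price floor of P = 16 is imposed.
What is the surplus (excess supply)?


At P = 16:
Qd = 145 - 5*16 = 65
Qs = 19 + 5*16 = 99
Surplus = Qs - Qd = 99 - 65 = 34

34


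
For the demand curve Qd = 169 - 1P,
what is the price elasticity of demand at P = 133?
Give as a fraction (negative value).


dQ/dP = -1
At P = 133: Q = 169 - 1*133 = 36
E = (dQ/dP)(P/Q) = (-1)(133/36) = -133/36

-133/36


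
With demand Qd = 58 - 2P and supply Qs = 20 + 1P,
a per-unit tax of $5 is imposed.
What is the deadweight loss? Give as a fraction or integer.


Pre-tax equilibrium quantity: Q* = 98/3
Post-tax equilibrium quantity: Q_tax = 88/3
Reduction in quantity: Q* - Q_tax = 10/3
DWL = (1/2) * tax * (Q* - Q_tax)
DWL = (1/2) * 5 * 10/3 = 25/3

25/3


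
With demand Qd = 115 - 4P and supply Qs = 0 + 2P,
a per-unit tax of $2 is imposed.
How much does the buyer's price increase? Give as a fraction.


With a per-unit tax, the buyer's price increase depends on relative slopes.
Supply slope: d = 2, Demand slope: b = 4
Buyer's price increase = d * tax / (b + d)
= 2 * 2 / (4 + 2)
= 4 / 6 = 2/3

2/3


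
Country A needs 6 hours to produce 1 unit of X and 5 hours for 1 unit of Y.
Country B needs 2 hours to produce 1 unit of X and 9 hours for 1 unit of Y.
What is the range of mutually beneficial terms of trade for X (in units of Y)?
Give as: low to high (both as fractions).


Opportunity cost of X for Country A = hours_X / hours_Y = 6/5 = 6/5 units of Y
Opportunity cost of X for Country B = hours_X / hours_Y = 2/9 = 2/9 units of Y
Terms of trade must be between the two opportunity costs.
Range: 2/9 to 6/5

2/9 to 6/5


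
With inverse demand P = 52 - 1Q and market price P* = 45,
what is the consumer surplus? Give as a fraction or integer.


Maximum willingness to pay (at Q=0): P_max = 52
Quantity demanded at P* = 45:
Q* = (52 - 45)/1 = 7
CS = (1/2) * Q* * (P_max - P*)
CS = (1/2) * 7 * (52 - 45)
CS = (1/2) * 7 * 7 = 49/2

49/2


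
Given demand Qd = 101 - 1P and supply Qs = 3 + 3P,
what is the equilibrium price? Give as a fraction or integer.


At equilibrium, Qd = Qs.
101 - 1P = 3 + 3P
101 - 3 = 1P + 3P
98 = 4P
P* = 98/4 = 49/2

49/2


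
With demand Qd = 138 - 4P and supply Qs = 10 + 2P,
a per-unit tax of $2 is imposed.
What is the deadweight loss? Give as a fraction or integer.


Pre-tax equilibrium quantity: Q* = 158/3
Post-tax equilibrium quantity: Q_tax = 50
Reduction in quantity: Q* - Q_tax = 8/3
DWL = (1/2) * tax * (Q* - Q_tax)
DWL = (1/2) * 2 * 8/3 = 8/3

8/3


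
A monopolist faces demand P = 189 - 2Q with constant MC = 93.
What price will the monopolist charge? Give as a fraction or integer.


MR = 189 - 4Q
Set MR = MC: 189 - 4Q = 93
Q* = 24
Substitute into demand:
P* = 189 - 2*24 = 141

141


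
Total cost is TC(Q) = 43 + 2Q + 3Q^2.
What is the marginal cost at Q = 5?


MC = dTC/dQ = 2 + 2*3*Q
At Q = 5:
MC = 2 + 6*5
MC = 2 + 30 = 32

32


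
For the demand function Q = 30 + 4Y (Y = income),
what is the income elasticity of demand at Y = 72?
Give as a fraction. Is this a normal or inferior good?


dQ/dY = 4
At Y = 72: Q = 30 + 4*72 = 318
Ey = (dQ/dY)(Y/Q) = 4 * 72 / 318 = 48/53
Since Ey > 0, this is a normal good.

48/53 (normal good)


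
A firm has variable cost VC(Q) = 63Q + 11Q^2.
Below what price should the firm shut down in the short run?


AVC(Q) = VC(Q)/Q = 63 + 11Q
AVC is increasing in Q, so minimum AVC is at Q -> 0+.
Min AVC = 63
The firm should shut down if P < 63.

63


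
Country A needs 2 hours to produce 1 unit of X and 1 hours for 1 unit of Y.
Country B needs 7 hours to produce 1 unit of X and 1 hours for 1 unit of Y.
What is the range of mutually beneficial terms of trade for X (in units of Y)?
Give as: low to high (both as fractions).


Opportunity cost of X for Country A = hours_X / hours_Y = 2/1 = 2 units of Y
Opportunity cost of X for Country B = hours_X / hours_Y = 7/1 = 7 units of Y
Terms of trade must be between the two opportunity costs.
Range: 2 to 7

2 to 7


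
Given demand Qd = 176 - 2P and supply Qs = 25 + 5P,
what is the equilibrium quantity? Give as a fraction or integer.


First find equilibrium price:
176 - 2P = 25 + 5P
P* = 151/7 = 151/7
Then substitute into demand:
Q* = 176 - 2 * 151/7 = 930/7

930/7


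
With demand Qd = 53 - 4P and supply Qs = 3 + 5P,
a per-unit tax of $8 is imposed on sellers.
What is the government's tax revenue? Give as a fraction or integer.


With tax on sellers, new supply: Qs' = 3 + 5(P - 8)
= 5P - 37
New equilibrium quantity:
Q_new = 13
Tax revenue = tax * Q_new = 8 * 13 = 104

104


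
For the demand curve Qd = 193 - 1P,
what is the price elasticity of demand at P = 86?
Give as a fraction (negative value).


dQ/dP = -1
At P = 86: Q = 193 - 1*86 = 107
E = (dQ/dP)(P/Q) = (-1)(86/107) = -86/107

-86/107


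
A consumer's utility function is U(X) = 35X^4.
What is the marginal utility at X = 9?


MU = dU/dX = 35*4*X^(4-1)
MU = 140*X^3
At X = 9:
MU = 140 * 9^3
MU = 140 * 729 = 102060

102060


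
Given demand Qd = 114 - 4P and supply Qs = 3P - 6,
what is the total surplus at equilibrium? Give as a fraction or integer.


Find equilibrium: 114 - 4P = 3P - 6
114 + 6 = 7P
P* = 120/7 = 120/7
Q* = 3*120/7 - 6 = 318/7
Inverse demand: P = 57/2 - Q/4, so P_max = 57/2
Inverse supply: P = 2 + Q/3, so P_min = 2
CS = (1/2) * 318/7 * (57/2 - 120/7) = 25281/98
PS = (1/2) * 318/7 * (120/7 - 2) = 16854/49
TS = CS + PS = 25281/98 + 16854/49 = 8427/14

8427/14


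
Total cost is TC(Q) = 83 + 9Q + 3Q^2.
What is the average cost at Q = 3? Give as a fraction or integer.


TC(3) = 83 + 9*3 + 3*3^2
TC(3) = 83 + 27 + 27 = 137
AC = TC/Q = 137/3 = 137/3

137/3


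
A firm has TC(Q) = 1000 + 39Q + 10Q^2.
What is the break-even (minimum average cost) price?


AC(Q) = 1000/Q + 39 + 10Q
To minimize: dAC/dQ = -1000/Q^2 + 10 = 0
Q^2 = 1000/10 = 100
Q* = 10
Min AC = 1000/10 + 39 + 10*10
Min AC = 100 + 39 + 100 = 239

239


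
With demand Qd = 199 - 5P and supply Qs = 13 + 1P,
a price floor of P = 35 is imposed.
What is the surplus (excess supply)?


At P = 35:
Qd = 199 - 5*35 = 24
Qs = 13 + 1*35 = 48
Surplus = Qs - Qd = 48 - 24 = 24

24


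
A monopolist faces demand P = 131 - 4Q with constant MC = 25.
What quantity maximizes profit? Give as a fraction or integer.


TR = P*Q = (131 - 4Q)Q = 131Q - 4Q^2
MR = dTR/dQ = 131 - 8Q
Set MR = MC:
131 - 8Q = 25
106 = 8Q
Q* = 106/8 = 53/4

53/4


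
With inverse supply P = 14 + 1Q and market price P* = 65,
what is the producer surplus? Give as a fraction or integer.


Minimum supply price (at Q=0): P_min = 14
Quantity supplied at P* = 65:
Q* = (65 - 14)/1 = 51
PS = (1/2) * Q* * (P* - P_min)
PS = (1/2) * 51 * (65 - 14)
PS = (1/2) * 51 * 51 = 2601/2

2601/2


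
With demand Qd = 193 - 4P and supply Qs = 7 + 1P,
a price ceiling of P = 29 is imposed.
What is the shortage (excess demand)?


At P = 29:
Qd = 193 - 4*29 = 77
Qs = 7 + 1*29 = 36
Shortage = Qd - Qs = 77 - 36 = 41

41


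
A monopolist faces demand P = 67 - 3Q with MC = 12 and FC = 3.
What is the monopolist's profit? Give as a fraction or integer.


MR = MC: 67 - 6Q = 12
Q* = 55/6
P* = 67 - 3*55/6 = 79/2
Profit = (P* - MC)*Q* - FC
= (79/2 - 12)*55/6 - 3
= 55/2*55/6 - 3
= 3025/12 - 3 = 2989/12

2989/12


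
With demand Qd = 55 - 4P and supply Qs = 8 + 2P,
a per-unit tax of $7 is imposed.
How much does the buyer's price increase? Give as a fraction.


With a per-unit tax, the buyer's price increase depends on relative slopes.
Supply slope: d = 2, Demand slope: b = 4
Buyer's price increase = d * tax / (b + d)
= 2 * 7 / (4 + 2)
= 14 / 6 = 7/3

7/3


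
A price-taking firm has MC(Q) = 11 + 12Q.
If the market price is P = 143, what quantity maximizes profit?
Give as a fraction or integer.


In perfect competition, profit is maximized where P = MC.
143 = 11 + 12Q
132 = 12Q
Q* = 132/12 = 11

11


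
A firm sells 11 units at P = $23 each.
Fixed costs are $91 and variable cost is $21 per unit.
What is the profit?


Total Revenue = P * Q = 23 * 11 = $253
Total Cost = FC + VC*Q = 91 + 21*11 = $322
Profit = TR - TC = 253 - 322 = $-69

$-69


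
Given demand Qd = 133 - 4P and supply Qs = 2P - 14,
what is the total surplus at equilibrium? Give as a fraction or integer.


Find equilibrium: 133 - 4P = 2P - 14
133 + 14 = 6P
P* = 147/6 = 49/2
Q* = 2*49/2 - 14 = 35
Inverse demand: P = 133/4 - Q/4, so P_max = 133/4
Inverse supply: P = 7 + Q/2, so P_min = 7
CS = (1/2) * 35 * (133/4 - 49/2) = 1225/8
PS = (1/2) * 35 * (49/2 - 7) = 1225/4
TS = CS + PS = 1225/8 + 1225/4 = 3675/8

3675/8


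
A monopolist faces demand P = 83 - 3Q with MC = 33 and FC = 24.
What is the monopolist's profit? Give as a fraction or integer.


MR = MC: 83 - 6Q = 33
Q* = 25/3
P* = 83 - 3*25/3 = 58
Profit = (P* - MC)*Q* - FC
= (58 - 33)*25/3 - 24
= 25*25/3 - 24
= 625/3 - 24 = 553/3

553/3


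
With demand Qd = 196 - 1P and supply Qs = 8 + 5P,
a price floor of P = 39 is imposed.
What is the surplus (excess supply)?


At P = 39:
Qd = 196 - 1*39 = 157
Qs = 8 + 5*39 = 203
Surplus = Qs - Qd = 203 - 157 = 46

46


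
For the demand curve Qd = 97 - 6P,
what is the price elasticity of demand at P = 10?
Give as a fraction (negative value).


dQ/dP = -6
At P = 10: Q = 97 - 6*10 = 37
E = (dQ/dP)(P/Q) = (-6)(10/37) = -60/37

-60/37


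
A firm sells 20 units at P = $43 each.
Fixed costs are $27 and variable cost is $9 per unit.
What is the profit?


Total Revenue = P * Q = 43 * 20 = $860
Total Cost = FC + VC*Q = 27 + 9*20 = $207
Profit = TR - TC = 860 - 207 = $653

$653


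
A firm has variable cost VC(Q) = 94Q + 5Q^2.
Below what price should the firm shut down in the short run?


AVC(Q) = VC(Q)/Q = 94 + 5Q
AVC is increasing in Q, so minimum AVC is at Q -> 0+.
Min AVC = 94
The firm should shut down if P < 94.

94


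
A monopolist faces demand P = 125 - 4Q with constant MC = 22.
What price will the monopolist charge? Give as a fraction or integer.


MR = 125 - 8Q
Set MR = MC: 125 - 8Q = 22
Q* = 103/8
Substitute into demand:
P* = 125 - 4*103/8 = 147/2

147/2


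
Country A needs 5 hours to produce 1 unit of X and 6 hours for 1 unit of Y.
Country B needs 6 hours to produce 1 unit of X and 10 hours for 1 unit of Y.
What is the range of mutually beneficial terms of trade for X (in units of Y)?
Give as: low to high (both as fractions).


Opportunity cost of X for Country A = hours_X / hours_Y = 5/6 = 5/6 units of Y
Opportunity cost of X for Country B = hours_X / hours_Y = 6/10 = 3/5 units of Y
Terms of trade must be between the two opportunity costs.
Range: 3/5 to 5/6

3/5 to 5/6


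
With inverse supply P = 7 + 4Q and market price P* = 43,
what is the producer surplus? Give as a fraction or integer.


Minimum supply price (at Q=0): P_min = 7
Quantity supplied at P* = 43:
Q* = (43 - 7)/4 = 9
PS = (1/2) * Q* * (P* - P_min)
PS = (1/2) * 9 * (43 - 7)
PS = (1/2) * 9 * 36 = 162

162


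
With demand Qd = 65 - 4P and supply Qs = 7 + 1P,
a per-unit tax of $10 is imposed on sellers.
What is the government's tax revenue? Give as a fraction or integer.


With tax on sellers, new supply: Qs' = 7 + 1(P - 10)
= 1P - 3
New equilibrium quantity:
Q_new = 53/5
Tax revenue = tax * Q_new = 10 * 53/5 = 106

106


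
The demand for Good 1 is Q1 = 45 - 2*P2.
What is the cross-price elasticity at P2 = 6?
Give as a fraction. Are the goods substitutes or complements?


dQ1/dP2 = -2
At P2 = 6: Q1 = 45 - 2*6 = 33
Exy = (dQ1/dP2)(P2/Q1) = -2 * 6 / 33 = -4/11
Since Exy < 0, the goods are complements.

-4/11 (complements)


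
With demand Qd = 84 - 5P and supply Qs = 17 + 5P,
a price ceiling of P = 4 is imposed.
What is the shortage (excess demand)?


At P = 4:
Qd = 84 - 5*4 = 64
Qs = 17 + 5*4 = 37
Shortage = Qd - Qs = 64 - 37 = 27

27


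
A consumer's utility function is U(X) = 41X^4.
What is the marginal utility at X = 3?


MU = dU/dX = 41*4*X^(4-1)
MU = 164*X^3
At X = 3:
MU = 164 * 3^3
MU = 164 * 27 = 4428

4428


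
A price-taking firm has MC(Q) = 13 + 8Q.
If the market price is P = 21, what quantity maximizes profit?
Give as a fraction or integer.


In perfect competition, profit is maximized where P = MC.
21 = 13 + 8Q
8 = 8Q
Q* = 8/8 = 1

1


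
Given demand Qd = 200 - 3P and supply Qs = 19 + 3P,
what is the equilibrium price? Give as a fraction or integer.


At equilibrium, Qd = Qs.
200 - 3P = 19 + 3P
200 - 19 = 3P + 3P
181 = 6P
P* = 181/6 = 181/6

181/6


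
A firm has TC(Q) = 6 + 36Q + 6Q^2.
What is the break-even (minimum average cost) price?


AC(Q) = 6/Q + 36 + 6Q
To minimize: dAC/dQ = -6/Q^2 + 6 = 0
Q^2 = 6/6 = 1
Q* = 1
Min AC = 6/1 + 36 + 6*1
Min AC = 6 + 36 + 6 = 48

48


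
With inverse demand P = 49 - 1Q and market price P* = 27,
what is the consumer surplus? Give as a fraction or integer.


Maximum willingness to pay (at Q=0): P_max = 49
Quantity demanded at P* = 27:
Q* = (49 - 27)/1 = 22
CS = (1/2) * Q* * (P_max - P*)
CS = (1/2) * 22 * (49 - 27)
CS = (1/2) * 22 * 22 = 242

242


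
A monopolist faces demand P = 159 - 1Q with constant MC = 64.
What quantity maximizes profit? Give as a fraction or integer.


TR = P*Q = (159 - 1Q)Q = 159Q - 1Q^2
MR = dTR/dQ = 159 - 2Q
Set MR = MC:
159 - 2Q = 64
95 = 2Q
Q* = 95/2 = 95/2

95/2


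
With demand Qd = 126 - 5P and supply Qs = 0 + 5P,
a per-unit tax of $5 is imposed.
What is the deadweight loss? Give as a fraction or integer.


Pre-tax equilibrium quantity: Q* = 63
Post-tax equilibrium quantity: Q_tax = 101/2
Reduction in quantity: Q* - Q_tax = 25/2
DWL = (1/2) * tax * (Q* - Q_tax)
DWL = (1/2) * 5 * 25/2 = 125/4

125/4


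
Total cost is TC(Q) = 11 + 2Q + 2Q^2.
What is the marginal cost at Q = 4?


MC = dTC/dQ = 2 + 2*2*Q
At Q = 4:
MC = 2 + 4*4
MC = 2 + 16 = 18

18


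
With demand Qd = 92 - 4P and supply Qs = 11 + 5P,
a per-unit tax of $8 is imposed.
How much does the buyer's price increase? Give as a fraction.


With a per-unit tax, the buyer's price increase depends on relative slopes.
Supply slope: d = 5, Demand slope: b = 4
Buyer's price increase = d * tax / (b + d)
= 5 * 8 / (4 + 5)
= 40 / 9 = 40/9

40/9


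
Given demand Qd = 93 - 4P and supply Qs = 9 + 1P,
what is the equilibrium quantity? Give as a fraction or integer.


First find equilibrium price:
93 - 4P = 9 + 1P
P* = 84/5 = 84/5
Then substitute into demand:
Q* = 93 - 4 * 84/5 = 129/5

129/5


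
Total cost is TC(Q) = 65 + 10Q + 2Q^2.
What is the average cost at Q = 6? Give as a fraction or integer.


TC(6) = 65 + 10*6 + 2*6^2
TC(6) = 65 + 60 + 72 = 197
AC = TC/Q = 197/6 = 197/6

197/6


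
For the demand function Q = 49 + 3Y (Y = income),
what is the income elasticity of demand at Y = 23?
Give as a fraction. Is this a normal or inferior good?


dQ/dY = 3
At Y = 23: Q = 49 + 3*23 = 118
Ey = (dQ/dY)(Y/Q) = 3 * 23 / 118 = 69/118
Since Ey > 0, this is a normal good.

69/118 (normal good)


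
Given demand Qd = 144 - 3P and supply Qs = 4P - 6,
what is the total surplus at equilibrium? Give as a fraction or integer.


Find equilibrium: 144 - 3P = 4P - 6
144 + 6 = 7P
P* = 150/7 = 150/7
Q* = 4*150/7 - 6 = 558/7
Inverse demand: P = 48 - Q/3, so P_max = 48
Inverse supply: P = 3/2 + Q/4, so P_min = 3/2
CS = (1/2) * 558/7 * (48 - 150/7) = 51894/49
PS = (1/2) * 558/7 * (150/7 - 3/2) = 77841/98
TS = CS + PS = 51894/49 + 77841/98 = 25947/14

25947/14


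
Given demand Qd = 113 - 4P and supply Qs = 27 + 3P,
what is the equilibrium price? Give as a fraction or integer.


At equilibrium, Qd = Qs.
113 - 4P = 27 + 3P
113 - 27 = 4P + 3P
86 = 7P
P* = 86/7 = 86/7

86/7


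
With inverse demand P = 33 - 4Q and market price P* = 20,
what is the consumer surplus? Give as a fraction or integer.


Maximum willingness to pay (at Q=0): P_max = 33
Quantity demanded at P* = 20:
Q* = (33 - 20)/4 = 13/4
CS = (1/2) * Q* * (P_max - P*)
CS = (1/2) * 13/4 * (33 - 20)
CS = (1/2) * 13/4 * 13 = 169/8

169/8


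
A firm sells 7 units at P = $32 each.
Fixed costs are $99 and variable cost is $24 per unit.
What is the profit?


Total Revenue = P * Q = 32 * 7 = $224
Total Cost = FC + VC*Q = 99 + 24*7 = $267
Profit = TR - TC = 224 - 267 = $-43

$-43


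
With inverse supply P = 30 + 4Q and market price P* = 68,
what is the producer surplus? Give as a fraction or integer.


Minimum supply price (at Q=0): P_min = 30
Quantity supplied at P* = 68:
Q* = (68 - 30)/4 = 19/2
PS = (1/2) * Q* * (P* - P_min)
PS = (1/2) * 19/2 * (68 - 30)
PS = (1/2) * 19/2 * 38 = 361/2

361/2


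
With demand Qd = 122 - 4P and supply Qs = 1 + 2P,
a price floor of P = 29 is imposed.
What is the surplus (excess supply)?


At P = 29:
Qd = 122 - 4*29 = 6
Qs = 1 + 2*29 = 59
Surplus = Qs - Qd = 59 - 6 = 53

53


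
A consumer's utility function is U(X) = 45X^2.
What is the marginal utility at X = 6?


MU = dU/dX = 45*2*X^(2-1)
MU = 90*X^1
At X = 6:
MU = 90 * 6^1
MU = 90 * 6 = 540

540


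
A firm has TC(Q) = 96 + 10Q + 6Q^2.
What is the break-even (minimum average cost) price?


AC(Q) = 96/Q + 10 + 6Q
To minimize: dAC/dQ = -96/Q^2 + 6 = 0
Q^2 = 96/6 = 16
Q* = 4
Min AC = 96/4 + 10 + 6*4
Min AC = 24 + 10 + 24 = 58

58


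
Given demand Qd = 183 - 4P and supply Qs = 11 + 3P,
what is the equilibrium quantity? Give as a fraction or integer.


First find equilibrium price:
183 - 4P = 11 + 3P
P* = 172/7 = 172/7
Then substitute into demand:
Q* = 183 - 4 * 172/7 = 593/7

593/7


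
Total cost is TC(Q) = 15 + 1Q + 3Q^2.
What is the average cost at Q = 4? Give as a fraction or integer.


TC(4) = 15 + 1*4 + 3*4^2
TC(4) = 15 + 4 + 48 = 67
AC = TC/Q = 67/4 = 67/4

67/4


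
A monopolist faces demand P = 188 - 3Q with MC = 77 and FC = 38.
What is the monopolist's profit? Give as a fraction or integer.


MR = MC: 188 - 6Q = 77
Q* = 37/2
P* = 188 - 3*37/2 = 265/2
Profit = (P* - MC)*Q* - FC
= (265/2 - 77)*37/2 - 38
= 111/2*37/2 - 38
= 4107/4 - 38 = 3955/4

3955/4
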